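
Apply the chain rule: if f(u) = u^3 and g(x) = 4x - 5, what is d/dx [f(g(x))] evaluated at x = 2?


Using the chain rule: (f(g(x)))' = f'(g(x)) * g'(x)
First, find g(2):
g(2) = 4 * 2 - 5 = 3
Next, f'(u) = 3u^2
And g'(x) = 4
So f'(g(2)) * g'(2)
= 3 * 3^2 * 4
= 3 * 9 * 4
= 108

108


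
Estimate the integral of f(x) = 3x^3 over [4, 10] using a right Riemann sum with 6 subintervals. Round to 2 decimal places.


Right Riemann sum uses right endpoints of each subinterval.
Interval: [4, 10], n = 6
dx = (10 - 4) / 6 = 1
Right endpoints: [5, 6, 7, 8, 9, 10]
f values: [375, 648, 1029, 1536, 2187, 3000]
Sum = dx * (sum of f values)
= 1 * 8775
= 8775 = 8775.00

8775.00


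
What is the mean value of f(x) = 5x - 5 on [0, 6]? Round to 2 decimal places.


Average value = 1/(b-a) * integral from a to b of f(x) dx
First compute the integral of 5x - 5:
F(x) = (5/2)x^2 - 5x
F(6) = 5/2 * 36 - 5 * 6 = 60
F(0) = 5/2 * 0 - 5 * 0 = 0
Integral = 60 - 0 = 60
Average = 60 / (6 - 0) = 60 / 6
= 10 = 10.00

10.00


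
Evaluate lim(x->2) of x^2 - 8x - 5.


Since polynomials are continuous, we use direct substitution.
lim(x->2) of x^2 - 8x - 5
= 1 * 2^2 - 8 * 2 - 5
= 4 - 16 - 5
= -17

-17


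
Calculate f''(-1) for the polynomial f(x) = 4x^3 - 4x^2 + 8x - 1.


First derivative:
f'(x) = 12x^2 - 8x + 8
Second derivative:
f''(x) = 24x - 8
Substitute x = -1:
f''(-1) = 24 * (-1) - 8
= -24 - 8
= -32

-32


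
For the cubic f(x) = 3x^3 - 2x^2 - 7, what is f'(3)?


Differentiate f(x) = 3x^3 - 2x^2 - 7 term by term:
f'(x) = 9x^2 - 4x
Substitute x = 3:
f'(3) = 9 * 3^2 - 4 * 3 + 0
= 81 - 12 + 0
= 69

69


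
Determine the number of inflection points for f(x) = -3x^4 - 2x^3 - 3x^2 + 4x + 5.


Inflection points occur where f''(x) = 0 and concavity changes.
f(x) = -3x^4 - 2x^3 - 3x^2 + 4x + 5
f'(x) = -12x^3 - 6x^2 - 6x + 4
f''(x) = -36x^2 - 12x - 6
This is a quadratic in x. Use the discriminant to count real roots.
Discriminant = (-12)^2 - 4 * (-36) * (-6)
= 144 - 864
= -720
Since discriminant < 0, f''(x) = 0 has no real solutions.
Number of inflection points: 0

0


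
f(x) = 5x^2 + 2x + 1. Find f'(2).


Differentiate term by term using power and sum rules:
f(x) = 5x^2 + 2x + 1
f'(x) = 10x + 2
Substitute x = 2:
f'(2) = 10 * 2 + 2
= 20 + 2
= 22

22


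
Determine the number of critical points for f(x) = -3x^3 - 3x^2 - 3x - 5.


Find where f'(x) = 0:
f(x) = -3x^3 - 3x^2 - 3x - 5
f'(x) = -9x^2 - 6x - 3
This is a quadratic in x. Use the discriminant to count real roots.
Discriminant = (-6)^2 - 4 * (-9) * (-3)
= 36 - 108
= -72
Since discriminant < 0, f'(x) = 0 has no real solutions.
Number of critical points: 0

0


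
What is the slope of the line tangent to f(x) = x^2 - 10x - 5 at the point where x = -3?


The slope of the tangent line equals f'(x) at the point.
f(x) = x^2 - 10x - 5
f'(x) = 2x - 10
At x = -3:
f'(-3) = 2 * (-3) - 10
= -6 - 10
= -16

-16


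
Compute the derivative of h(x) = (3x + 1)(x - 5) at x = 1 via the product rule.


Let u(x) = 3x + 1 and v(x) = x - 5
u'(x) = 3
v'(x) = 1
Product rule: h'(x) = u'(x)*v(x) + u(x)*v'(x)
= 3 * (x - 5) + (3x + 1) * 1
At x = 1:
u(1) = 3 * 1 + 1 = 4
v(1) = 1 * 1 - 5 = -4
h'(1) = 3 * (-4) + 4 * 1
= -12 + 4
= -8

-8


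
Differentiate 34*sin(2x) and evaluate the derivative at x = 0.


Apply the chain rule to differentiate 34*sin(2x):
d/dx [34*sin(2x)]
= 34 * cos(2x) * d/dx(2x)
= 34 * 2 * cos(2x)
= 68 * cos(2x)
Evaluate at x = 0:
= 68 * cos(0)
= 68 * 1
= 68

68


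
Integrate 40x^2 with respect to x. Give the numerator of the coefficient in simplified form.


Apply the power rule for integration:
integral of ax^n dx = a/(n+1) * x^(n+1) + C
integral of 40x^2 dx
= 40/3 * x^3 + C
The coefficient in lowest terms is 40/3, and its numerator is 40

40


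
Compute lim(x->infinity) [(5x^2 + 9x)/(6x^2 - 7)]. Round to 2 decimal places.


For limits at infinity with equal-degree polynomials,
we compare leading coefficients.
Numerator leading term: 5x^2
Denominator leading term: 6x^2
Divide both by x^2:
lim = (5 + 9/x) / (6 - 7/x^2)
As x -> infinity, the 1/x and 1/x^2 terms vanish:
= 5/6 ≈ 0.83

0.83


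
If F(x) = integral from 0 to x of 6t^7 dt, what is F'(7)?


By the Fundamental Theorem of Calculus (Part 1):
If F(x) = integral from 0 to x of f(t) dt, then F'(x) = f(x)
Here f(t) = 6t^7
So F'(x) = 6x^7
Evaluate at x = 7:
F'(7) = 6 * 7^7
= 6 * 823543
= 4941258

4941258


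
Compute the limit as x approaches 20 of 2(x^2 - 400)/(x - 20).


Direct substitution gives 0/0, so we factor the numerator.
Factor: 2(x^2 - 400) = 2 * (x - 20)(x + 20)
Cancel the common factor (x - 20):
2(x^2 - 400)/(x - 20) = 2 * (x + 20)
Now substitute x = 20:
= 2 * (20 + 20) = 80

80


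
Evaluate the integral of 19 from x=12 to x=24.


The integral of a constant k over [a, b] equals k * (b - a).
integral from 12 to 24 of 19 dx
= 19 * (24 - 12)
= 19 * 12
= 228

228


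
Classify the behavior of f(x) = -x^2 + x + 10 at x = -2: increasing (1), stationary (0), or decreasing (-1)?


Compute f'(x) to determine behavior:
f'(x) = -2x + 1
f'(-2) = -2 * (-2) + 1
= 4 + 1
= 5
Since f'(-2) > 0, the function is increasing (1)

1


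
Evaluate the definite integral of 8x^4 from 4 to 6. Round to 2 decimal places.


Find the antiderivative of 8x^4:
F(x) = 8/5 * x^5
Apply the Fundamental Theorem of Calculus:
F(6) - F(4)
= 8/5 * 6^5 - 8/5 * 4^5
= 8/5 * (7776 - 1024)
= 8/5 * 6752
= 54016/5 = 10803.20

10803.20


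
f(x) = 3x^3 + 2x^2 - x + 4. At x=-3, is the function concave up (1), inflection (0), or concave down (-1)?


Concavity is determined by the sign of f''(x).
f(x) = 3x^3 + 2x^2 - x + 4
f'(x) = 9x^2 + 4x - 1
f''(x) = 18x + 4
f''(-3) = 18 * (-3) + 4
= -54 + 4
= -50
Since f''(-3) < 0, the function is concave down (-1)

-1


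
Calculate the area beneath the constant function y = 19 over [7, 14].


The area under a constant function y = 19 is a rectangle.
Width = 14 - 7 = 7
Height = 19
Area = width * height
= 7 * 19
= 133

133


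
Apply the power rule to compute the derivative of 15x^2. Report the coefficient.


We apply the power rule: d/dx [ax^n] = a*n * x^(n-1)
d/dx [15x^2]
= 15 * 2 * x^(2-1)
= 30x
The coefficient is 30

30


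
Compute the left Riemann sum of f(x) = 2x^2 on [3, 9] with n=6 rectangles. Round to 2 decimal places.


Left Riemann sum uses left endpoints of each subinterval.
Interval: [3, 9], n = 6
dx = (9 - 3) / 6 = 1
Left endpoints: [3, 4, 5, 6, 7, 8]
f values: [18, 32, 50, 72, 98, 128]
Sum = dx * (sum of f values)
= 1 * 398
= 398 = 398.00

398.00


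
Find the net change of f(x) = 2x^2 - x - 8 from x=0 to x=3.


Net change = f(b) - f(a)
f(x) = 2x^2 - x - 8
Compute f(3):
f(3) = 2 * 3^2 - 1 * 3 - 8
= 18 - 3 - 8
= 7
Compute f(0):
f(0) = 2 * 0^2 - 1 * 0 - 8
= 0 + 0 - 8
= -8
Net change = 7 - (-8) = 15

15


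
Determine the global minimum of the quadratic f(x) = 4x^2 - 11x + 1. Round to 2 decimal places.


For a quadratic f(x) = ax^2 + bx + c with a > 0, the minimum is at the vertex.
Vertex x-coordinate: x = -b/(2a)
x = -(-11) / (2 * 4)
x = 11/8
Substitute back to find the minimum value:
f(11/8) = 4 * (11/8)^2 - 11 * (11/8) + 1
= 121/16 - 121/8 + 1
= -105/16 ≈ -6.56

-6.56


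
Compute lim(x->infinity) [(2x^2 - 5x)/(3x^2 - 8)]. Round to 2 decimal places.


For limits at infinity with equal-degree polynomials,
we compare leading coefficients.
Numerator leading term: 2x^2
Denominator leading term: 3x^2
Divide both by x^2:
lim = (2 - 5/x) / (3 - 8/x^2)
As x -> infinity, the 1/x and 1/x^2 terms vanish:
= 2/3 ≈ 0.67

0.67


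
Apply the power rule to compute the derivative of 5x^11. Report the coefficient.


We apply the power rule: d/dx [ax^n] = a*n * x^(n-1)
d/dx [5x^11]
= 5 * 11 * x^(11-1)
= 55x^10
The coefficient is 55

55


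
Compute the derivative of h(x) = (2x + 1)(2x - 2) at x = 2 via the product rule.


Let u(x) = 2x + 1 and v(x) = 2x - 2
u'(x) = 2
v'(x) = 2
Product rule: h'(x) = u'(x)*v(x) + u(x)*v'(x)
= 2 * (2x - 2) + (2x + 1) * 2
At x = 2:
u(2) = 2 * 2 + 1 = 5
v(2) = 2 * 2 - 2 = 2
h'(2) = 2 * 2 + 5 * 2
= 4 + 10
= 14

14


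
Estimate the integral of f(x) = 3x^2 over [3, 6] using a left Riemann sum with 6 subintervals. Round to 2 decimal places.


Left Riemann sum uses left endpoints of each subinterval.
Interval: [3, 6], n = 6
dx = (6 - 3) / 6 = 1/2
Left endpoints: [3, 7/2, 4, 9/2, 5, 11/2]
f values: [27, 147/4, 48, 243/4, 75, 363/4]
Sum = dx * (sum of f values)
= 1/2 * 1353/4
= 1353/8 ≈ 169.13

169.13


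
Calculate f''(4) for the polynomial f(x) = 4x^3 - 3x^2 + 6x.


First derivative:
f'(x) = 12x^2 - 6x + 6
Second derivative:
f''(x) = 24x - 6
Substitute x = 4:
f''(4) = 24 * 4 - 6
= 96 - 6
= 90

90


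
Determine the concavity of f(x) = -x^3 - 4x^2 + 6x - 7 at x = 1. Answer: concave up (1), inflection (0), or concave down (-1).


Concavity is determined by the sign of f''(x).
f(x) = -x^3 - 4x^2 + 6x - 7
f'(x) = -3x^2 - 8x + 6
f''(x) = -6x - 8
f''(1) = -6 * 1 - 8
= -6 - 8
= -14
Since f''(1) < 0, the function is concave down (-1)

-1


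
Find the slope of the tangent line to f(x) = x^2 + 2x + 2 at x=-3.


The slope of the tangent line equals f'(x) at the point.
f(x) = x^2 + 2x + 2
f'(x) = 2x + 2
At x = -3:
f'(-3) = 2 * (-3) + 2
= -6 + 2
= -4

-4


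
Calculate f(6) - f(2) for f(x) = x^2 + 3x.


Net change = f(b) - f(a)
f(x) = x^2 + 3x
Compute f(6):
f(6) = 1 * 6^2 + 3 * 6 + 0
= 36 + 18 + 0
= 54
Compute f(2):
f(2) = 1 * 2^2 + 3 * 2 + 0
= 4 + 6 + 0
= 10
Net change = 54 - 10 = 44

44


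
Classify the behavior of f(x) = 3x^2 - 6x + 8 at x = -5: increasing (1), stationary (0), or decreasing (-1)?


Compute f'(x) to determine behavior:
f'(x) = 6x - 6
f'(-5) = 6 * (-5) - 6
= -30 - 6
= -36
Since f'(-5) < 0, the function is decreasing (-1)

-1


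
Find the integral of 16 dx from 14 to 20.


The integral of a constant k over [a, b] equals k * (b - a).
integral from 14 to 20 of 16 dx
= 16 * (20 - 14)
= 16 * 6
= 96

96


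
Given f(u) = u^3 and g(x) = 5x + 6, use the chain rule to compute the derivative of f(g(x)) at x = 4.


Using the chain rule: (f(g(x)))' = f'(g(x)) * g'(x)
First, find g(4):
g(4) = 5 * 4 + 6 = 26
Next, f'(u) = 3u^2
And g'(x) = 5
So f'(g(4)) * g'(4)
= 3 * 26^2 * 5
= 3 * 676 * 5
= 10140

10140


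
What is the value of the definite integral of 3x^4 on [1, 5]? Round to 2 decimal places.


Find the antiderivative of 3x^4:
F(x) = 3/5 * x^5
Apply the Fundamental Theorem of Calculus:
F(5) - F(1)
= 3/5 * 5^5 - 3/5 * 1^5
= 3/5 * (3125 - 1)
= 3/5 * 3124
= 9372/5 = 1874.40

1874.40


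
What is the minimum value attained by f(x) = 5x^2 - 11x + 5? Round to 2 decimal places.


For a quadratic f(x) = ax^2 + bx + c with a > 0, the minimum is at the vertex.
Vertex x-coordinate: x = -b/(2a)
x = -(-11) / (2 * 5)
x = 11/10
Substitute back to find the minimum value:
f(11/10) = 5 * (11/10)^2 - 11 * (11/10) + 5
= 121/20 - 121/10 + 5
= -21/20 = -1.05

-1.05


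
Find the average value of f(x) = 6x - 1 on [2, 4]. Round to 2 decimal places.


Average value = 1/(b-a) * integral from a to b of f(x) dx
First compute the integral of 6x - 1:
F(x) = 3x^2 - x
F(4) = 3 * 16 - 1 * 4 = 44
F(2) = 3 * 4 - 1 * 2 = 10
Integral = 44 - 10 = 34
Average = 34 / (4 - 2) = 34 / 2
= 17 = 17.00

17.00


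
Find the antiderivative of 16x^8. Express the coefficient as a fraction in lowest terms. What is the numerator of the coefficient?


Apply the power rule for integration:
integral of ax^n dx = a/(n+1) * x^(n+1) + C
integral of 16x^8 dx
= 16/9 * x^9 + C
The coefficient in lowest terms is 16/9, and its numerator is 16

16


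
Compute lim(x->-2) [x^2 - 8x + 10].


Since polynomials are continuous, we use direct substitution.
lim(x->-2) of x^2 - 8x + 10
= 1 * (-2)^2 - 8 * (-2) + 10
= 4 + 16 + 10
= 30

30


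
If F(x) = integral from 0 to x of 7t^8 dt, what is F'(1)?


By the Fundamental Theorem of Calculus (Part 1):
If F(x) = integral from 0 to x of f(t) dt, then F'(x) = f(x)
Here f(t) = 7t^8
So F'(x) = 7x^8
Evaluate at x = 1:
F'(1) = 7 * 1^8
= 7 * 1
= 7

7


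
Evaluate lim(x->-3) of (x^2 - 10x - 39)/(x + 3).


Direct substitution gives 0/0, so we factor the numerator.
Factor: (x^2 - 10x - 39) = (x + 3)(x - 13)
Cancel the common factor (x + 3):
(x^2 - 10x - 39)/(x + 3) = (x - 13)
Now substitute x = -3:
= (-3) - (13) = -16

-16


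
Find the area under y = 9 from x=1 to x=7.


The area under a constant function y = 9 is a rectangle.
Width = 7 - 1 = 6
Height = 9
Area = width * height
= 6 * 9
= 54

54


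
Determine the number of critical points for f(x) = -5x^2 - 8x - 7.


Find where f'(x) = 0:
f'(x) = -10x - 8
Set f'(x) = 0:
-10x - 8 = 0
x = 8 / (-10) = -4/5
This is a linear equation in x, so there is exactly one solution.
Number of critical points: 1

1


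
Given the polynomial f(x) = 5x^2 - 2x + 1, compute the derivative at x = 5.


Differentiate term by term using power and sum rules:
f(x) = 5x^2 - 2x + 1
f'(x) = 10x - 2
Substitute x = 5:
f'(5) = 10 * 5 - 2
= 50 - 2
= 48

48


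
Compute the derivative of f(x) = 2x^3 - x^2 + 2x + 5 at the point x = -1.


Differentiate f(x) = 2x^3 - x^2 + 2x + 5 term by term:
f'(x) = 6x^2 - 2x + 2
Substitute x = -1:
f'(-1) = 6 * (-1)^2 - 2 * (-1) + 2
= 6 + 2 + 2
= 10

10


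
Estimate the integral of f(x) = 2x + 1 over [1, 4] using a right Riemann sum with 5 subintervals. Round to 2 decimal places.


Right Riemann sum uses right endpoints of each subinterval.
Interval: [1, 4], n = 5
dx = (4 - 1) / 5 = 3/5
Right endpoints: [8/5, 11/5, 14/5, 17/5, 4]
f values: [21/5, 27/5, 33/5, 39/5, 9]
Sum = dx * (sum of f values)
= 3/5 * 33
= 99/5 = 19.80

19.80


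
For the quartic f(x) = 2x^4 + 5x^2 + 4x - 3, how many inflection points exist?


Inflection points occur where f''(x) = 0 and concavity changes.
f(x) = 2x^4 + 5x^2 + 4x - 3
f'(x) = 8x^3 + 10x + 4
f''(x) = 24x^2 + 10
This is a quadratic in x. Use the discriminant to count real roots.
Discriminant = (0)^2 - 4 * 24 * 10
= 0 - 960
= -960
Since discriminant < 0, f''(x) = 0 has no real solutions.
Number of inflection points: 0

0


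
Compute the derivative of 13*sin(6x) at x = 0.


Apply the chain rule to differentiate 13*sin(6x):
d/dx [13*sin(6x)]
= 13 * cos(6x) * d/dx(6x)
= 13 * 6 * cos(6x)
= 78 * cos(6x)
Evaluate at x = 0:
= 78 * cos(0)
= 78 * 1
= 78

78


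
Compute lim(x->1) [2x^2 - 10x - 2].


Since polynomials are continuous, we use direct substitution.
lim(x->1) of 2x^2 - 10x - 2
= 2 * 1^2 - 10 * 1 - 2
= 2 - 10 - 2
= -10

-10


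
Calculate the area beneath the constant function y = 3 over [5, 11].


The area under a constant function y = 3 is a rectangle.
Width = 11 - 5 = 6
Height = 3
Area = width * height
= 6 * 3
= 18

18


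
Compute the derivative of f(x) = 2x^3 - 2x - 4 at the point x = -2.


Differentiate f(x) = 2x^3 - 2x - 4 term by term:
f'(x) = 6x^2 - 2
Substitute x = -2:
f'(-2) = 6 * (-2)^2 + 0 * (-2) - 2
= 24 + 0 - 2
= 22

22


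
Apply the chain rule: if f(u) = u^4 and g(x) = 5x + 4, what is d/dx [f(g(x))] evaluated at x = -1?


Using the chain rule: (f(g(x)))' = f'(g(x)) * g'(x)
First, find g(-1):
g(-1) = 5 * (-1) + 4 = -1
Next, f'(u) = 4u^3
And g'(x) = 5
So f'(g(-1)) * g'(-1)
= 4 * (-1)^3 * 5
= 4 * (-1) * 5
= -20

-20


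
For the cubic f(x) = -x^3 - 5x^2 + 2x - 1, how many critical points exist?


Find where f'(x) = 0:
f(x) = -x^3 - 5x^2 + 2x - 1
f'(x) = -3x^2 - 10x + 2
This is a quadratic in x. Use the discriminant to count real roots.
Discriminant = (-10)^2 - 4 * (-3) * 2
= 100 - (-24)
= 124
Since discriminant > 0, f'(x) = 0 has 2 real solutions.
Number of critical points: 2

2


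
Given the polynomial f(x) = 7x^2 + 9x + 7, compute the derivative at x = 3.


Differentiate term by term using power and sum rules:
f(x) = 7x^2 + 9x + 7
f'(x) = 14x + 9
Substitute x = 3:
f'(3) = 14 * 3 + 9
= 42 + 9
= 51

51


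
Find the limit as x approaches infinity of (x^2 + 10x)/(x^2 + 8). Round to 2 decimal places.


For limits at infinity with equal-degree polynomials,
we compare leading coefficients.
Numerator leading term: x^2
Denominator leading term: x^2
Divide both by x^2:
lim = (1 + 10/x) / (1 + 8/x^2)
As x -> infinity, the 1/x and 1/x^2 terms vanish:
= 1/1 = 1 = 1.00

1.00


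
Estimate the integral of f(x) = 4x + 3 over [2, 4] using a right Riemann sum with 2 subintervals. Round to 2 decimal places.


Right Riemann sum uses right endpoints of each subinterval.
Interval: [2, 4], n = 2
dx = (4 - 2) / 2 = 1
Right endpoints: [3, 4]
f values: [15, 19]
Sum = dx * (sum of f values)
= 1 * 34
= 34 = 34.00

34.00


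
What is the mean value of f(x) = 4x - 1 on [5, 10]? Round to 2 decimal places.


Average value = 1/(b-a) * integral from a to b of f(x) dx
First compute the integral of 4x - 1:
F(x) = 2x^2 - x
F(10) = 2 * 100 - 1 * 10 = 190
F(5) = 2 * 25 - 1 * 5 = 45
Integral = 190 - 45 = 145
Average = 145 / (10 - 5) = 145 / 5
= 29 = 29.00

29.00


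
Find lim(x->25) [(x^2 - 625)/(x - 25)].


Direct substitution gives 0/0, so we factor the numerator.
Factor: (x^2 - 625) = (x - 25)(x + 25)
Cancel the common factor (x - 25):
(x^2 - 625)/(x - 25) = (x + 25)
Now substitute x = 25:
= (25 + 25) = 50

50


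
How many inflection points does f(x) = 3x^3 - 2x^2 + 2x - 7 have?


Inflection points occur where f''(x) = 0 and concavity changes.
f(x) = 3x^3 - 2x^2 + 2x - 7
f'(x) = 9x^2 - 4x + 2
f''(x) = 18x - 4
Set f''(x) = 0:
18x - 4 = 0
x = 4 / 18 = 2/9
Since f''(x) is linear (degree 1), it changes sign at this point.
Therefore there is exactly 1 inflection point.

1


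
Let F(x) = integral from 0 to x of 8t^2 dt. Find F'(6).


By the Fundamental Theorem of Calculus (Part 1):
If F(x) = integral from 0 to x of f(t) dt, then F'(x) = f(x)
Here f(t) = 8t^2
So F'(x) = 8x^2
Evaluate at x = 6:
F'(6) = 8 * 6^2
= 8 * 36
= 288

288


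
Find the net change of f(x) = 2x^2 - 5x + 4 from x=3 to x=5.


Net change = f(b) - f(a)
f(x) = 2x^2 - 5x + 4
Compute f(5):
f(5) = 2 * 5^2 - 5 * 5 + 4
= 50 - 25 + 4
= 29
Compute f(3):
f(3) = 2 * 3^2 - 5 * 3 + 4
= 18 - 15 + 4
= 7
Net change = 29 - 7 = 22

22


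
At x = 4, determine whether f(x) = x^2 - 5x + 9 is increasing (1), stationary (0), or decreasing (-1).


Compute f'(x) to determine behavior:
f'(x) = 2x - 5
f'(4) = 2 * 4 - 5
= 8 - 5
= 3
Since f'(4) > 0, the function is increasing (1)

1


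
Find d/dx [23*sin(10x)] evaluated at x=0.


Apply the chain rule to differentiate 23*sin(10x):
d/dx [23*sin(10x)]
= 23 * cos(10x) * d/dx(10x)
= 23 * 10 * cos(10x)
= 230 * cos(10x)
Evaluate at x = 0:
= 230 * cos(0)
= 230 * 1
= 230

230


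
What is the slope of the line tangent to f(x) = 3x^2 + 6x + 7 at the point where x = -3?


The slope of the tangent line equals f'(x) at the point.
f(x) = 3x^2 + 6x + 7
f'(x) = 6x + 6
At x = -3:
f'(-3) = 6 * (-3) + 6
= -18 + 6
= -12

-12


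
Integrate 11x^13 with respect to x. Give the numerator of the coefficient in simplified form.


Apply the power rule for integration:
integral of ax^n dx = a/(n+1) * x^(n+1) + C
integral of 11x^13 dx
= 11/14 * x^14 + C
The coefficient in lowest terms is 11/14, and its numerator is 11

11


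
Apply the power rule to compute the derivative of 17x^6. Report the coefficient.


We apply the power rule: d/dx [ax^n] = a*n * x^(n-1)
d/dx [17x^6]
= 17 * 6 * x^(6-1)
= 102x^5
The coefficient is 102

102


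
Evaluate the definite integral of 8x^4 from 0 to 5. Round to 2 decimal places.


Find the antiderivative of 8x^4:
F(x) = 8/5 * x^5
Apply the Fundamental Theorem of Calculus:
F(5) - F(0)
= 8/5 * 5^5 - 8/5 * 0^5
= 8/5 * (3125 - 0)
= 8/5 * 3125
= 5000 = 5000.00

5000.00


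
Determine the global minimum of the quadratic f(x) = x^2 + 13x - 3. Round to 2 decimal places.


For a quadratic f(x) = ax^2 + bx + c with a > 0, the minimum is at the vertex.
Vertex x-coordinate: x = -b/(2a)
x = -(13) / (2 * 1)
x = -13/2
Substitute back to find the minimum value:
f(-13/2) = 1 * (-13/2)^2 + 13 * (-13/2) - 3
= 169/4 - 169/2 - 3
= -181/4 = -45.25

-45.25


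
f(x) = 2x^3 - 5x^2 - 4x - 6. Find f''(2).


First derivative:
f'(x) = 6x^2 - 10x - 4
Second derivative:
f''(x) = 12x - 10
Substitute x = 2:
f''(2) = 12 * 2 - 10
= 24 - 10
= 14

14


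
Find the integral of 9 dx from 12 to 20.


The integral of a constant k over [a, b] equals k * (b - a).
integral from 12 to 20 of 9 dx
= 9 * (20 - 12)
= 9 * 8
= 72

72


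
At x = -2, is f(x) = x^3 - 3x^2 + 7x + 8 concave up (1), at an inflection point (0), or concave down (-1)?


Concavity is determined by the sign of f''(x).
f(x) = x^3 - 3x^2 + 7x + 8
f'(x) = 3x^2 - 6x + 7
f''(x) = 6x - 6
f''(-2) = 6 * (-2) - 6
= -12 - 6
= -18
Since f''(-2) < 0, the function is concave down (-1)

-1


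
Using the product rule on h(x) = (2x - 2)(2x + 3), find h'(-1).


Let u(x) = 2x - 2 and v(x) = 2x + 3
u'(x) = 2
v'(x) = 2
Product rule: h'(x) = u'(x)*v(x) + u(x)*v'(x)
= 2 * (2x + 3) + (2x - 2) * 2
At x = -1:
u(-1) = 2 * (-1) - 2 = -4
v(-1) = 2 * (-1) + 3 = 1
h'(-1) = 2 * 1 + (-4) * 2
= 2 - 8
= -6

-6


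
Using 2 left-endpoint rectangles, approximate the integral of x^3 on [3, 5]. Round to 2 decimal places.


Left Riemann sum uses left endpoints of each subinterval.
Interval: [3, 5], n = 2
dx = (5 - 3) / 2 = 1
Left endpoints: [3, 4]
f values: [27, 64]
Sum = dx * (sum of f values)
= 1 * 91
= 91 = 91.00

91.00


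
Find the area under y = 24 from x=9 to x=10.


The area under a constant function y = 24 is a rectangle.
Width = 10 - 9 = 1
Height = 24
Area = width * height
= 1 * 24
= 24

24


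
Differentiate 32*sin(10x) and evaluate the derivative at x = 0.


Apply the chain rule to differentiate 32*sin(10x):
d/dx [32*sin(10x)]
= 32 * cos(10x) * d/dx(10x)
= 32 * 10 * cos(10x)
= 320 * cos(10x)
Evaluate at x = 0:
= 320 * cos(0)
= 320 * 1
= 320

320


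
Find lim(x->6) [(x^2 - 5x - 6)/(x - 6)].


Direct substitution gives 0/0, so we factor the numerator.
Factor: (x^2 - 5x - 6) = (x - 6)(x + 1)
Cancel the common factor (x - 6):
(x^2 - 5x - 6)/(x - 6) = (x + 1)
Now substitute x = 6:
= (6) - (-1) = 7

7


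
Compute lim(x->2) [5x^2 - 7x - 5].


Since polynomials are continuous, we use direct substitution.
lim(x->2) of 5x^2 - 7x - 5
= 5 * 2^2 - 7 * 2 - 5
= 20 - 14 - 5
= 1

1


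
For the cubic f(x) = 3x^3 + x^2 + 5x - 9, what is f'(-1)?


Differentiate f(x) = 3x^3 + x^2 + 5x - 9 term by term:
f'(x) = 9x^2 + 2x + 5
Substitute x = -1:
f'(-1) = 9 * (-1)^2 + 2 * (-1) + 5
= 9 - 2 + 5
= 12

12


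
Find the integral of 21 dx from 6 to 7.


The integral of a constant k over [a, b] equals k * (b - a).
integral from 6 to 7 of 21 dx
= 21 * (7 - 6)
= 21 * 1
= 21

21


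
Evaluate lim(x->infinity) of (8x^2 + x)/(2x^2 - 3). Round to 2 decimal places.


For limits at infinity with equal-degree polynomials,
we compare leading coefficients.
Numerator leading term: 8x^2
Denominator leading term: 2x^2
Divide both by x^2:
lim = (8 + 1/x) / (2 - 3/x^2)
As x -> infinity, the 1/x and 1/x^2 terms vanish:
= 8/2 = 4 = 4.00

4.00


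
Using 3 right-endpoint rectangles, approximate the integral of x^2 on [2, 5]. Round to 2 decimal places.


Right Riemann sum uses right endpoints of each subinterval.
Interval: [2, 5], n = 3
dx = (5 - 2) / 3 = 1
Right endpoints: [3, 4, 5]
f values: [9, 16, 25]
Sum = dx * (sum of f values)
= 1 * 50
= 50 = 50.00

50.00


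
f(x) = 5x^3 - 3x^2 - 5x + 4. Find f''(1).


First derivative:
f'(x) = 15x^2 - 6x - 5
Second derivative:
f''(x) = 30x - 6
Substitute x = 1:
f''(1) = 30 * 1 - 6
= 30 - 6
= 24

24


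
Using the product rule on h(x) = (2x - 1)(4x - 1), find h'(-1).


Let u(x) = 2x - 1 and v(x) = 4x - 1
u'(x) = 2
v'(x) = 4
Product rule: h'(x) = u'(x)*v(x) + u(x)*v'(x)
= 2 * (4x - 1) + (2x - 1) * 4
At x = -1:
u(-1) = 2 * (-1) - 1 = -3
v(-1) = 4 * (-1) - 1 = -5
h'(-1) = 2 * (-5) + (-3) * 4
= -10 - 12
= -22

-22


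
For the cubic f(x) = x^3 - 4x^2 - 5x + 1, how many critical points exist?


Find where f'(x) = 0:
f(x) = x^3 - 4x^2 - 5x + 1
f'(x) = 3x^2 - 8x - 5
This is a quadratic in x. Use the discriminant to count real roots.
Discriminant = (-8)^2 - 4 * 3 * (-5)
= 64 - (-60)
= 124
Since discriminant > 0, f'(x) = 0 has 2 real solutions.
Number of critical points: 2

2


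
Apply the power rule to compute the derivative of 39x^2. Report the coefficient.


We apply the power rule: d/dx [ax^n] = a*n * x^(n-1)
d/dx [39x^2]
= 39 * 2 * x^(2-1)
= 78x
The coefficient is 78

78


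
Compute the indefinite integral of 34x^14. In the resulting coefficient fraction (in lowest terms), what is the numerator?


Apply the power rule for integration:
integral of ax^n dx = a/(n+1) * x^(n+1) + C
integral of 34x^14 dx
= 34/15 * x^15 + C
The coefficient in lowest terms is 34/15, and its numerator is 34

34


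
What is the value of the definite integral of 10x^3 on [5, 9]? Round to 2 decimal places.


Find the antiderivative of 10x^3:
F(x) = 10/4 * x^4
Apply the Fundamental Theorem of Calculus:
F(9) - F(5)
= 10/4 * 9^4 - 10/4 * 5^4
= 10/4 * (6561 - 625)
= 10/4 * 5936
= 14840 = 14840.00

14840.00


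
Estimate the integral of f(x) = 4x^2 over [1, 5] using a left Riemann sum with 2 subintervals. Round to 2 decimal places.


Left Riemann sum uses left endpoints of each subinterval.
Interval: [1, 5], n = 2
dx = (5 - 1) / 2 = 2
Left endpoints: [1, 3]
f values: [4, 36]
Sum = dx * (sum of f values)
= 2 * 40
= 80 = 80.00

80.00


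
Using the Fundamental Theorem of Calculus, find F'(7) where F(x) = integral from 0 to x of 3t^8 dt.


By the Fundamental Theorem of Calculus (Part 1):
If F(x) = integral from 0 to x of f(t) dt, then F'(x) = f(x)
Here f(t) = 3t^8
So F'(x) = 3x^8
Evaluate at x = 7:
F'(7) = 3 * 7^8
= 3 * 5764801
= 17294403

17294403


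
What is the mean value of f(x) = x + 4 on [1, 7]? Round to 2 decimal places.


Average value = 1/(b-a) * integral from a to b of f(x) dx
First compute the integral of x + 4:
F(x) = (1/2)x^2 + 4x
F(7) = 1/2 * 49 + 4 * 7 = 105/2
F(1) = 1/2 * 1 + 4 * 1 = 9/2
Integral = 105/2 - 9/2 = 48
Average = 48 / (7 - 1) = 48 / 6
= 8 = 8.00

8.00


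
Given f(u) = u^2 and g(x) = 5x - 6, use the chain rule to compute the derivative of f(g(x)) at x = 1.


Using the chain rule: (f(g(x)))' = f'(g(x)) * g'(x)
First, find g(1):
g(1) = 5 * 1 - 6 = -1
Next, f'(u) = 2u
And g'(x) = 5
So f'(g(1)) * g'(1)
= 2 * (-1) * 5
= -10

-10


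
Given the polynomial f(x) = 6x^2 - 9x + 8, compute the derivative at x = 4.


Differentiate term by term using power and sum rules:
f(x) = 6x^2 - 9x + 8
f'(x) = 12x - 9
Substitute x = 4:
f'(4) = 12 * 4 - 9
= 48 - 9
= 39

39


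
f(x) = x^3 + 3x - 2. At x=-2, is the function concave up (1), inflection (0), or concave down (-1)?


Concavity is determined by the sign of f''(x).
f(x) = x^3 + 3x - 2
f'(x) = 3x^2 + 3
f''(x) = 6x
f''(-2) = 6 * (-2) + 0
= -12 + 0
= -12
Since f''(-2) < 0, the function is concave down (-1)

-1


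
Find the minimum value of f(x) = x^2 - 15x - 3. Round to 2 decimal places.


For a quadratic f(x) = ax^2 + bx + c with a > 0, the minimum is at the vertex.
Vertex x-coordinate: x = -b/(2a)
x = -(-15) / (2 * 1)
x = 15/2
Substitute back to find the minimum value:
f(15/2) = 1 * (15/2)^2 - 15 * (15/2) - 3
= 225/4 - 225/2 - 3
= -237/4 = -59.25

-59.25


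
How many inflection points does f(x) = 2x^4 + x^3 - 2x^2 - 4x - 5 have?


Inflection points occur where f''(x) = 0 and concavity changes.
f(x) = 2x^4 + x^3 - 2x^2 - 4x - 5
f'(x) = 8x^3 + 3x^2 - 4x - 4
f''(x) = 24x^2 + 6x - 4
This is a quadratic in x. Use the discriminant to count real roots.
Discriminant = (6)^2 - 4 * 24 * (-4)
= 36 - (-384)
= 420
Since discriminant > 0, f''(x) = 0 has 2 distinct real solutions.
A quadratic with two distinct real roots changes sign at each root, so concavity changes at both.
Number of inflection points: 2

2


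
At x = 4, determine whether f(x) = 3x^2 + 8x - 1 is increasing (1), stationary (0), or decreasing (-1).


Compute f'(x) to determine behavior:
f'(x) = 6x + 8
f'(4) = 6 * 4 + 8
= 24 + 8
= 32
Since f'(4) > 0, the function is increasing (1)

1


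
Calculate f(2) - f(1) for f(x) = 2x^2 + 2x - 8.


Net change = f(b) - f(a)
f(x) = 2x^2 + 2x - 8
Compute f(2):
f(2) = 2 * 2^2 + 2 * 2 - 8
= 8 + 4 - 8
= 4
Compute f(1):
f(1) = 2 * 1^2 + 2 * 1 - 8
= 2 + 2 - 8
= -4
Net change = 4 - (-4) = 8

8


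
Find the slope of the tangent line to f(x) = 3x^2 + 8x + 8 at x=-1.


The slope of the tangent line equals f'(x) at the point.
f(x) = 3x^2 + 8x + 8
f'(x) = 6x + 8
At x = -1:
f'(-1) = 6 * (-1) + 8
= -6 + 8
= 2

2


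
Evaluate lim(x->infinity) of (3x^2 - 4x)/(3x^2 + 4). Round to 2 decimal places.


For limits at infinity with equal-degree polynomials,
we compare leading coefficients.
Numerator leading term: 3x^2
Denominator leading term: 3x^2
Divide both by x^2:
lim = (3 - 4/x) / (3 + 4/x^2)
As x -> infinity, the 1/x and 1/x^2 terms vanish:
= 3/3 = 1 = 1.00

1.00


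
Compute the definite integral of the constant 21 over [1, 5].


The integral of a constant k over [a, b] equals k * (b - a).
integral from 1 to 5 of 21 dx
= 21 * (5 - 1)
= 21 * 4
= 84

84


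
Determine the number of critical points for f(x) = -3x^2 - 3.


Find where f'(x) = 0:
f'(x) = -6x
Set f'(x) = 0:
-6x = 0
x = 0 / (-6) = 0
This is a linear equation in x, so there is exactly one solution.
Number of critical points: 1

1


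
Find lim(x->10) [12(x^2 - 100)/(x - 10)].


Direct substitution gives 0/0, so we factor the numerator.
Factor: 12(x^2 - 100) = 12 * (x - 10)(x + 10)
Cancel the common factor (x - 10):
12(x^2 - 100)/(x - 10) = 12 * (x + 10)
Now substitute x = 10:
= 12 * (10 + 10) = 240

240


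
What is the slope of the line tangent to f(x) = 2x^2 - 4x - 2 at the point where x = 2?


The slope of the tangent line equals f'(x) at the point.
f(x) = 2x^2 - 4x - 2
f'(x) = 4x - 4
At x = 2:
f'(2) = 4 * 2 - 4
= 8 - 4
= 4

4


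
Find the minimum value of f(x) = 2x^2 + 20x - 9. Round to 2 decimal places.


For a quadratic f(x) = ax^2 + bx + c with a > 0, the minimum is at the vertex.
Vertex x-coordinate: x = -b/(2a)
x = -(20) / (2 * 2)
x = -20/4 = -5
Substitute back to find the minimum value:
f(-5) = 2 * (-5)^2 + 20 * (-5) - 9
= 50 - 100 - 9
= -59 = -59.00

-59.00


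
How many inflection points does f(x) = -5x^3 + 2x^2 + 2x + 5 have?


Inflection points occur where f''(x) = 0 and concavity changes.
f(x) = -5x^3 + 2x^2 + 2x + 5
f'(x) = -15x^2 + 4x + 2
f''(x) = -30x + 4
Set f''(x) = 0:
-30x + 4 = 0
x = -4 / (-30) = 2/15
Since f''(x) is linear (degree 1), it changes sign at this point.
Therefore there is exactly 1 inflection point.

1


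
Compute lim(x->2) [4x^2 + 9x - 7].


Since polynomials are continuous, we use direct substitution.
lim(x->2) of 4x^2 + 9x - 7
= 4 * 2^2 + 9 * 2 - 7
= 16 + 18 - 7
= 27

27


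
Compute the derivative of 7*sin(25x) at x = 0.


Apply the chain rule to differentiate 7*sin(25x):
d/dx [7*sin(25x)]
= 7 * cos(25x) * d/dx(25x)
= 7 * 25 * cos(25x)
= 175 * cos(25x)
Evaluate at x = 0:
= 175 * cos(0)
= 175 * 1
= 175

175


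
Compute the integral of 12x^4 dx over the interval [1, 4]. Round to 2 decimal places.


Find the antiderivative of 12x^4:
F(x) = 12/5 * x^5
Apply the Fundamental Theorem of Calculus:
F(4) - F(1)
= 12/5 * 4^5 - 12/5 * 1^5
= 12/5 * (1024 - 1)
= 12/5 * 1023
= 12276/5 = 2455.20

2455.20


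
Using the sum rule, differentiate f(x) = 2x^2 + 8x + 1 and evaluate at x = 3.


Differentiate term by term using power and sum rules:
f(x) = 2x^2 + 8x + 1
f'(x) = 4x + 8
Substitute x = 3:
f'(3) = 4 * 3 + 8
= 12 + 8
= 20

20


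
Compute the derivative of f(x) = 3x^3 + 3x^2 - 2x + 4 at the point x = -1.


Differentiate f(x) = 3x^3 + 3x^2 - 2x + 4 term by term:
f'(x) = 9x^2 + 6x - 2
Substitute x = -1:
f'(-1) = 9 * (-1)^2 + 6 * (-1) - 2
= 9 - 6 - 2
= 1

1


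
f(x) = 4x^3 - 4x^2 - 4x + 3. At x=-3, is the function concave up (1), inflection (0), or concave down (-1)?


Concavity is determined by the sign of f''(x).
f(x) = 4x^3 - 4x^2 - 4x + 3
f'(x) = 12x^2 - 8x - 4
f''(x) = 24x - 8
f''(-3) = 24 * (-3) - 8
= -72 - 8
= -80
Since f''(-3) < 0, the function is concave down (-1)

-1


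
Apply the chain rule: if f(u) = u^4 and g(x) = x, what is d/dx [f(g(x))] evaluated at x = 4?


Using the chain rule: (f(g(x)))' = f'(g(x)) * g'(x)
First, find g(4):
g(4) = 1 * 4 + 0 = 4
Next, f'(u) = 4u^3
And g'(x) = 1
So f'(g(4)) * g'(4)
= 4 * 4^3 * 1
= 4 * 64 * 1
= 256

256


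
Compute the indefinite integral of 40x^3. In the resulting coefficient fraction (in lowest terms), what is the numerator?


Apply the power rule for integration:
integral of ax^n dx = a/(n+1) * x^(n+1) + C
integral of 40x^3 dx
= 40/4 * x^4 + C
= 10 * x^4 + C
The coefficient in lowest terms is 10 = 10/1, so its numerator is 10

10


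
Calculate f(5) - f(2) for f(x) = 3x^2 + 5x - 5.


Net change = f(b) - f(a)
f(x) = 3x^2 + 5x - 5
Compute f(5):
f(5) = 3 * 5^2 + 5 * 5 - 5
= 75 + 25 - 5
= 95
Compute f(2):
f(2) = 3 * 2^2 + 5 * 2 - 5
= 12 + 10 - 5
= 17
Net change = 95 - 17 = 78

78


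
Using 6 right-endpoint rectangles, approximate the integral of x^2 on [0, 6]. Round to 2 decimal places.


Right Riemann sum uses right endpoints of each subinterval.
Interval: [0, 6], n = 6
dx = (6 - 0) / 6 = 1
Right endpoints: [1, 2, 3, 4, 5, 6]
f values: [1, 4, 9, 16, 25, 36]
Sum = dx * (sum of f values)
= 1 * 91
= 91 = 91.00

91.00


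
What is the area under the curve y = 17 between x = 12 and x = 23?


The area under a constant function y = 17 is a rectangle.
Width = 23 - 12 = 11
Height = 17
Area = width * height
= 11 * 17
= 187

187


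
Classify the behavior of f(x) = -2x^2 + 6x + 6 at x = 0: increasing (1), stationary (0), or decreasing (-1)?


Compute f'(x) to determine behavior:
f'(x) = -4x + 6
f'(0) = -4 * 0 + 6
= 0 + 6
= 6
Since f'(0) > 0, the function is increasing (1)

1


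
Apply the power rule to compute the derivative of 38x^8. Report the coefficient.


We apply the power rule: d/dx [ax^n] = a*n * x^(n-1)
d/dx [38x^8]
= 38 * 8 * x^(8-1)
= 304x^7
The coefficient is 304

304


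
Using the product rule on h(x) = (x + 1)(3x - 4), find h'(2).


Let u(x) = x + 1 and v(x) = 3x - 4
u'(x) = 1
v'(x) = 3
Product rule: h'(x) = u'(x)*v(x) + u(x)*v'(x)
= 1 * (3x - 4) + (x + 1) * 3
At x = 2:
u(2) = 1 * 2 + 1 = 3
v(2) = 3 * 2 - 4 = 2
h'(2) = 1 * 2 + 3 * 3
= 2 + 9
= 11

11


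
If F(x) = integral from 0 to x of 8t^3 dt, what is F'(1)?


By the Fundamental Theorem of Calculus (Part 1):
If F(x) = integral from 0 to x of f(t) dt, then F'(x) = f(x)
Here f(t) = 8t^3
So F'(x) = 8x^3
Evaluate at x = 1:
F'(1) = 8 * 1^3
= 8 * 1
= 8

8


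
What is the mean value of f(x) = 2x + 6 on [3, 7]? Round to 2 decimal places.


Average value = 1/(b-a) * integral from a to b of f(x) dx
First compute the integral of 2x + 6:
F(x) = x^2 + 6x
F(7) = 1 * 49 + 6 * 7 = 91
F(3) = 1 * 9 + 6 * 3 = 27
Integral = 91 - 27 = 64
Average = 64 / (7 - 3) = 64 / 4
= 16 = 16.00

16.00


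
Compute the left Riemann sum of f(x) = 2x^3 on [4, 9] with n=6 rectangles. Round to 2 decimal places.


Left Riemann sum uses left endpoints of each subinterval.
Interval: [4, 9], n = 6
dx = (9 - 4) / 6 = 5/6
Left endpoints: [4, 29/6, 17/3, 13/2, 22/3, 49/6]
f values: [128, 24389/108, 9826/27, 2197/4, 21296/27, 117649/108]
Sum = dx * (sum of f values)
= 5/6 * 37741/12
= 188705/72 ≈ 2620.90

2620.90


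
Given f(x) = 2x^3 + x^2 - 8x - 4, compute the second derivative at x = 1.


First derivative:
f'(x) = 6x^2 + 2x - 8
Second derivative:
f''(x) = 12x + 2
Substitute x = 1:
f''(1) = 12 * 1 + 2
= 12 + 2
= 14

14


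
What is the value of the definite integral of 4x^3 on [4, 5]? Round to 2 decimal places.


Find the antiderivative of 4x^3:
F(x) = 4/4 * x^4
Apply the Fundamental Theorem of Calculus:
F(5) - F(4)
= 4/4 * 5^4 - 4/4 * 4^4
= 4/4 * (625 - 256)
= 4/4 * 369
= 369 = 369.00

369.00


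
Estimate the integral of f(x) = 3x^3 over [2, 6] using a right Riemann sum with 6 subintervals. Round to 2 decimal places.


Right Riemann sum uses right endpoints of each subinterval.
Interval: [2, 6], n = 6
dx = (6 - 2) / 6 = 2/3
Right endpoints: [8/3, 10/3, 4, 14/3, 16/3, 6]
f values: [512/9, 1000/9, 192, 2744/9, 4096/9, 648]
Sum = dx * (sum of f values)
= 2/3 * 1768
= 3536/3 ≈ 1178.67

1178.67


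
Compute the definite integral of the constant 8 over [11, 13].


The integral of a constant k over [a, b] equals k * (b - a).
integral from 11 to 13 of 8 dx
= 8 * (13 - 11)
= 8 * 2
= 16

16


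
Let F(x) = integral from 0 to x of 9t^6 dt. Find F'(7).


By the Fundamental Theorem of Calculus (Part 1):
If F(x) = integral from 0 to x of f(t) dt, then F'(x) = f(x)
Here f(t) = 9t^6
So F'(x) = 9x^6
Evaluate at x = 7:
F'(7) = 9 * 7^6
= 9 * 117649
= 1058841

1058841


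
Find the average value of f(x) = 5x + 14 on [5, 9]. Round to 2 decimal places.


Average value = 1/(b-a) * integral from a to b of f(x) dx
First compute the integral of 5x + 14:
F(x) = (5/2)x^2 + 14x
F(9) = 5/2 * 81 + 14 * 9 = 657/2
F(5) = 5/2 * 25 + 14 * 5 = 265/2
Integral = 657/2 - 265/2 = 196
Average = 196 / (9 - 5) = 196 / 4
= 49 = 49.00

49.00


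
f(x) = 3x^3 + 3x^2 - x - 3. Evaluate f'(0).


Differentiate f(x) = 3x^3 + 3x^2 - x - 3 term by term:
f'(x) = 9x^2 + 6x - 1
Substitute x = 0:
f'(0) = 9 * 0^2 + 6 * 0 - 1
= 0 + 0 - 1
= -1

-1


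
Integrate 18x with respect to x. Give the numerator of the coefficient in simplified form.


Apply the power rule for integration:
integral of ax^n dx = a/(n+1) * x^(n+1) + C
integral of 18x dx
= 18/2 * x^2 + C
= 9 * x^2 + C
The coefficient in lowest terms is 9 = 9/1, so its numerator is 9

9


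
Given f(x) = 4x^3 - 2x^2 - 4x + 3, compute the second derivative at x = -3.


First derivative:
f'(x) = 12x^2 - 4x - 4
Second derivative:
f''(x) = 24x - 4
Substitute x = -3:
f''(-3) = 24 * (-3) - 4
= -72 - 4
= -76

-76


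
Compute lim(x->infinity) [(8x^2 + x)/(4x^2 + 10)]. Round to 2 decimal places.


For limits at infinity with equal-degree polynomials,
we compare leading coefficients.
Numerator leading term: 8x^2
Denominator leading term: 4x^2
Divide both by x^2:
lim = (8 + 1/x) / (4 + 10/x^2)
As x -> infinity, the 1/x and 1/x^2 terms vanish:
= 8/4 = 2 = 2.00

2.00


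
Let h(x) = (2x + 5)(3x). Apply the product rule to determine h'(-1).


Let u(x) = 2x + 5 and v(x) = 3x
u'(x) = 2
v'(x) = 3
Product rule: h'(x) = u'(x)*v(x) + u(x)*v'(x)
= 2 * (3x) + (2x + 5) * 3
At x = -1:
u(-1) = 2 * (-1) + 5 = 3
v(-1) = 3 * (-1) + 0 = -3
h'(-1) = 2 * (-3) + 3 * 3
= -6 + 9
= 3

3


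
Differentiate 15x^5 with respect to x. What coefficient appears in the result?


We apply the power rule: d/dx [ax^n] = a*n * x^(n-1)
d/dx [15x^5]
= 15 * 5 * x^(5-1)
= 75x^4
The coefficient is 75

75


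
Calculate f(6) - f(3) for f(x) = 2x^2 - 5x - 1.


Net change = f(b) - f(a)
f(x) = 2x^2 - 5x - 1
Compute f(6):
f(6) = 2 * 6^2 - 5 * 6 - 1
= 72 - 30 - 1
= 41
Compute f(3):
f(3) = 2 * 3^2 - 5 * 3 - 1
= 18 - 15 - 1
= 2
Net change = 41 - 2 = 39

39


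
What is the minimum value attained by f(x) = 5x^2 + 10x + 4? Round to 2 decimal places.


For a quadratic f(x) = ax^2 + bx + c with a > 0, the minimum is at the vertex.
Vertex x-coordinate: x = -b/(2a)
x = -(10) / (2 * 5)
x = -10/10 = -1
Substitute back to find the minimum value:
f(-1) = 5 * (-1)^2 + 10 * (-1) + 4
= 5 - 10 + 4
= -1 = -1.00

-1.00


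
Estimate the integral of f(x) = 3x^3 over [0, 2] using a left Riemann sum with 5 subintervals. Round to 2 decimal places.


Left Riemann sum uses left endpoints of each subinterval.
Interval: [0, 2], n = 5
dx = (2 - 0) / 5 = 2/5
Left endpoints: [0, 2/5, 4/5, 6/5, 8/5]
f values: [0, 24/125, 192/125, 648/125, 1536/125]
Sum = dx * (sum of f values)
= 2/5 * 96/5
= 192/25 = 7.68

7.68


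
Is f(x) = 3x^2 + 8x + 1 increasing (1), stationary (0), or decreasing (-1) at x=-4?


Compute f'(x) to determine behavior:
f'(x) = 6x + 8
f'(-4) = 6 * (-4) + 8
= -24 + 8
= -16
Since f'(-4) < 0, the function is decreasing (-1)

-1
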